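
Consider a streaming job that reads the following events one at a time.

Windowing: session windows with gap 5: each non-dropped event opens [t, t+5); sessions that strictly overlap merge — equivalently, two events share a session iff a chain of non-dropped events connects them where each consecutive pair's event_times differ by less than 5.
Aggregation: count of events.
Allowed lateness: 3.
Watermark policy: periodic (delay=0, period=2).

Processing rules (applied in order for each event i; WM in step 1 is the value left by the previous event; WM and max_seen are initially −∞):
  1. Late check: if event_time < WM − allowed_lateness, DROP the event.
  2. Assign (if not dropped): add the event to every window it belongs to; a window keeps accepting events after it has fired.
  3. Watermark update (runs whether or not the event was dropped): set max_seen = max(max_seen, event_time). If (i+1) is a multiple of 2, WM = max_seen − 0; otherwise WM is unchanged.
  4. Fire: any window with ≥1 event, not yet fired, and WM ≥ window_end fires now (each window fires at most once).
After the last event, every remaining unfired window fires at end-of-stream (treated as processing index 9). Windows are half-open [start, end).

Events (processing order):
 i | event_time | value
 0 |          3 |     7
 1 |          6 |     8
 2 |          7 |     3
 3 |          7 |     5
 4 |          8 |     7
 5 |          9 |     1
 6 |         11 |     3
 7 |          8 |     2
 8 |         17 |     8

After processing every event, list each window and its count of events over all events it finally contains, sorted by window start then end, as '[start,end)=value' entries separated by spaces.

i=0 t=3 v=7: → [3,8); WM=−∞
i=1 t=6 v=8: → [3,11); WM=6
i=2 t=7 v=3: → [3,12); WM=6
i=3 t=7 v=5: → [3,12); WM=7
i=4 t=8 v=7: → [3,13); WM=7
i=5 t=9 v=1: → [3,14); WM=9
i=6 t=11 v=3: → [3,16); WM=9
i=7 t=8 v=2: → [3,16); WM=11
i=8 t=17 v=8: → [17,22); WM=11

[3,16)=8 [17,22)=1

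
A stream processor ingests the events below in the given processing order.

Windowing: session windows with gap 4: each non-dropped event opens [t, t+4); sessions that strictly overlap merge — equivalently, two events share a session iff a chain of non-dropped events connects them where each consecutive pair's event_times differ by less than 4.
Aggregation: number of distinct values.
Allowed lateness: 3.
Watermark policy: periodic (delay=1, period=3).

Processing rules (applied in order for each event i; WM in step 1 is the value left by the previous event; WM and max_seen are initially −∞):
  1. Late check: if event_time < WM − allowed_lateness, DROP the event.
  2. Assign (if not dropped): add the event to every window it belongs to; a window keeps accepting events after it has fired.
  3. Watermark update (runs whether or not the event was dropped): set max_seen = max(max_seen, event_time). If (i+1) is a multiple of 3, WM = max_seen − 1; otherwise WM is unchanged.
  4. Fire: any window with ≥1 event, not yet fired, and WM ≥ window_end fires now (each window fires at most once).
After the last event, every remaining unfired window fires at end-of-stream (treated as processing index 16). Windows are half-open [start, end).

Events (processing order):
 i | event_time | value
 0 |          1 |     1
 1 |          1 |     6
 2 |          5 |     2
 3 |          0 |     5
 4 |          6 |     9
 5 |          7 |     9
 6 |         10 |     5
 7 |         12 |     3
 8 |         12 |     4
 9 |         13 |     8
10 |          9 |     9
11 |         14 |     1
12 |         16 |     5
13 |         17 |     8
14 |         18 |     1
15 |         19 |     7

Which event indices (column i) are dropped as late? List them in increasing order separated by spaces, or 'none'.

i=0 t=1 v=1: → [1,5); WM=−∞
i=1 t=1 v=6: → [1,5); WM=−∞
i=2 t=5 v=2: → [5,9); WM=4
i=3 t=0 v=5: DROP (t<4-3); WM=4
i=4 t=6 v=9: → [5,10); WM=4
i=5 t=7 v=9: → [5,11); WM=6
i=6 t=10 v=5: → [5,14); WM=6
i=7 t=12 v=3: → [5,16); WM=6
i=8 t=12 v=4: → [5,16); WM=11
i=9 t=13 v=8: → [5,17); WM=11
i=10 t=9 v=9: → [5,17); WM=11
i=11 t=14 v=1: → [5,18); WM=13
i=12 t=16 v=5: → [5,20); WM=13
i=13 t=17 v=8: → [5,21); WM=13
i=14 t=18 v=1: → [5,22); WM=17
i=15 t=19 v=7: → [5,23); WM=17

3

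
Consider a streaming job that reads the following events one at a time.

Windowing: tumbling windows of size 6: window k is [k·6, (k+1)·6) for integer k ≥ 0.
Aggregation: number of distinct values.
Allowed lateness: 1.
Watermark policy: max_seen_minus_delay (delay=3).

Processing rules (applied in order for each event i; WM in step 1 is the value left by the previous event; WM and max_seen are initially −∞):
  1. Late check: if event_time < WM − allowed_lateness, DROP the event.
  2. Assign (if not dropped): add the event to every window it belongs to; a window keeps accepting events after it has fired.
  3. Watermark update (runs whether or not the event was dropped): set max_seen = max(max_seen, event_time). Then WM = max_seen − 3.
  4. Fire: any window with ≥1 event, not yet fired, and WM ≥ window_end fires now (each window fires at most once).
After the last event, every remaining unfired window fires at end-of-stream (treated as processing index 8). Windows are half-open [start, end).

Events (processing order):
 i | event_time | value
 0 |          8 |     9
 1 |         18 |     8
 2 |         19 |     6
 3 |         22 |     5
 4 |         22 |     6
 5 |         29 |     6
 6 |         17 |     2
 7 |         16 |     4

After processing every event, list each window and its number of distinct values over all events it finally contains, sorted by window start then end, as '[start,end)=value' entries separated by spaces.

i=0 t=8 v=9: → [6,12); WM=5
i=1 t=18 v=8: → [18,24); WM=15; [6,12) fires=1
i=2 t=19 v=6: → [18,24); WM=16
i=3 t=22 v=5: → [18,24); WM=19
i=4 t=22 v=6: → [18,24); WM=19
i=5 t=29 v=6: → [24,30); WM=26; [18,24) fires=3
i=6 t=17 v=2: DROP (t<26-1); WM=26
i=7 t=16 v=4: DROP (t<26-1); WM=26

[6,12)=1 [18,24)=3 [24,30)=1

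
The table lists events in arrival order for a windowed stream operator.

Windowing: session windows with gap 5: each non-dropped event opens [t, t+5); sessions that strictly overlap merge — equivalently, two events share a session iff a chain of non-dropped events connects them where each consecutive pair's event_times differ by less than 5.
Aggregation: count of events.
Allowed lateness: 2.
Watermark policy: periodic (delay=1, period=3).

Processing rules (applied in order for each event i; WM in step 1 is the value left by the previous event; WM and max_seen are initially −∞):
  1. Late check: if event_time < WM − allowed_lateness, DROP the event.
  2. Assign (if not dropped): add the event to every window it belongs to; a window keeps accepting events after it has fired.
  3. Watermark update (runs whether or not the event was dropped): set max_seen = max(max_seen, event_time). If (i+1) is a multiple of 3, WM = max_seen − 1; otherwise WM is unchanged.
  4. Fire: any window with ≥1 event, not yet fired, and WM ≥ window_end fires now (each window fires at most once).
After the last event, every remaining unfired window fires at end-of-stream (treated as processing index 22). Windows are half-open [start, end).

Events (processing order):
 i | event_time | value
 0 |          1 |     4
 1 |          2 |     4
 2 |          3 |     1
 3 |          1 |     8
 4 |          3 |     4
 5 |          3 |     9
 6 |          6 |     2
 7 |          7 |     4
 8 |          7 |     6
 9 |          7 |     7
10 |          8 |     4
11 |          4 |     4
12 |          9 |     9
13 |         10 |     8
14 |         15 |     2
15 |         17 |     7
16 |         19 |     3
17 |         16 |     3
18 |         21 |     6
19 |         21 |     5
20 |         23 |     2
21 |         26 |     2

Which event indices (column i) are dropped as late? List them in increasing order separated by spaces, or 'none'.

i=0 t=1 v=4: → [1,6); WM=−∞
i=1 t=2 v=4: → [1,7); WM=−∞
i=2 t=3 v=1: → [1,8); WM=2
i=3 t=1 v=8: → [1,8); WM=2
i=4 t=3 v=4: → [1,8); WM=2
i=5 t=3 v=9: → [1,8); WM=2
i=6 t=6 v=2: → [1,11); WM=2
i=7 t=7 v=4: → [1,12); WM=2
i=8 t=7 v=6: → [1,12); WM=6
i=9 t=7 v=7: → [1,12); WM=6
i=10 t=8 v=4: → [1,13); WM=6
i=11 t=4 v=4: → [1,13); WM=7
i=12 t=9 v=9: → [1,14); WM=7
i=13 t=10 v=8: → [1,15); WM=7
i=14 t=15 v=2: → [15,20); WM=14
i=15 t=17 v=7: → [15,22); WM=14
i=16 t=19 v=3: → [15,24); WM=14
i=17 t=16 v=3: → [15,24); WM=18
i=18 t=21 v=6: → [15,26); WM=18
i=19 t=21 v=5: → [15,26); WM=18
i=20 t=23 v=2: → [15,28); WM=22
i=21 t=26 v=2: → [15,31); WM=22

none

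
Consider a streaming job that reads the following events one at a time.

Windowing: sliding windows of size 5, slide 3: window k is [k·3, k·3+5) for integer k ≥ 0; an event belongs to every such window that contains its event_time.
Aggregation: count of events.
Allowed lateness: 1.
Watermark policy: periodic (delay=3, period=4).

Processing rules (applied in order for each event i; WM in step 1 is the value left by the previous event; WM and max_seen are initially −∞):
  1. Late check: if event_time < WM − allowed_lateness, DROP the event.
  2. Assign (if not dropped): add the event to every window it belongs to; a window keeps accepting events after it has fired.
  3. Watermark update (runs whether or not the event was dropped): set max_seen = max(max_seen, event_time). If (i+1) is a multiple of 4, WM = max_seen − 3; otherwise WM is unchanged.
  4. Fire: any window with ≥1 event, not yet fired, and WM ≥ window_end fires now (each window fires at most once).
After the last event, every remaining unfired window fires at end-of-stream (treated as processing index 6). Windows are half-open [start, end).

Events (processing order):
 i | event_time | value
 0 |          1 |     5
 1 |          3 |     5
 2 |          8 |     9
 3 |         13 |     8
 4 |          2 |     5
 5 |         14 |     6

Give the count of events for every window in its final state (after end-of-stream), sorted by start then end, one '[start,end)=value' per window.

i=0 t=1 v=5: → [0,5); WM=−∞
i=1 t=3 v=5: → [3,8),[0,5); WM=−∞
i=2 t=8 v=9: → [6,11); WM=−∞
i=3 t=13 v=8: → [12,17),[9,14); WM=10; [0,5) fires=2 [3,8) fires=1
i=4 t=2 v=5: DROP (t<10-1); WM=10
i=5 t=14 v=6: → [12,17); WM=10

[0,5)=2 [3,8)=1 [6,11)=1 [9,14)=1 [12,17)=2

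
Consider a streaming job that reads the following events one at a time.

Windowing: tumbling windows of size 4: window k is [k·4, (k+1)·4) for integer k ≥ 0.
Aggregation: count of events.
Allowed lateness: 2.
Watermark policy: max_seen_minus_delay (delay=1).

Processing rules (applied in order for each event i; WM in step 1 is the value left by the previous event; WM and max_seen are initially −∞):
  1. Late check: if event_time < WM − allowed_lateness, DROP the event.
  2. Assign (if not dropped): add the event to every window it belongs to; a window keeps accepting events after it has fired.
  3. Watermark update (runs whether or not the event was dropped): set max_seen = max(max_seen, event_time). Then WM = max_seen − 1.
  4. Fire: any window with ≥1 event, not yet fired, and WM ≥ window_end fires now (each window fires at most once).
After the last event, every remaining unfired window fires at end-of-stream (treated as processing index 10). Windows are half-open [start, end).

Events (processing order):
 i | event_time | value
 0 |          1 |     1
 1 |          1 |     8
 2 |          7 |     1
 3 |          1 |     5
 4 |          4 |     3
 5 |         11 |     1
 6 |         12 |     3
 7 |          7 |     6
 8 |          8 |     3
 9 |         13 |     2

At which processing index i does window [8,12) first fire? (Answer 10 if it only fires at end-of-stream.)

9

i=0 t=1 v=1: → [0,4); WM=0
i=1 t=1 v=8: → [0,4); WM=0
i=2 t=7 v=1: → [4,8); WM=6; [0,4) fires=2
i=3 t=1 v=5: DROP (t<6-2); WM=6
i=4 t=4 v=3: → [4,8); WM=6
i=5 t=11 v=1: → [8,12); WM=10; [4,8) fires=2
i=6 t=12 v=3: → [12,16); WM=11
i=7 t=7 v=6: DROP (t<11-2); WM=11
i=8 t=8 v=3: DROP (t<11-2); WM=11
i=9 t=13 v=2: → [12,16); WM=12; [8,12) fires=1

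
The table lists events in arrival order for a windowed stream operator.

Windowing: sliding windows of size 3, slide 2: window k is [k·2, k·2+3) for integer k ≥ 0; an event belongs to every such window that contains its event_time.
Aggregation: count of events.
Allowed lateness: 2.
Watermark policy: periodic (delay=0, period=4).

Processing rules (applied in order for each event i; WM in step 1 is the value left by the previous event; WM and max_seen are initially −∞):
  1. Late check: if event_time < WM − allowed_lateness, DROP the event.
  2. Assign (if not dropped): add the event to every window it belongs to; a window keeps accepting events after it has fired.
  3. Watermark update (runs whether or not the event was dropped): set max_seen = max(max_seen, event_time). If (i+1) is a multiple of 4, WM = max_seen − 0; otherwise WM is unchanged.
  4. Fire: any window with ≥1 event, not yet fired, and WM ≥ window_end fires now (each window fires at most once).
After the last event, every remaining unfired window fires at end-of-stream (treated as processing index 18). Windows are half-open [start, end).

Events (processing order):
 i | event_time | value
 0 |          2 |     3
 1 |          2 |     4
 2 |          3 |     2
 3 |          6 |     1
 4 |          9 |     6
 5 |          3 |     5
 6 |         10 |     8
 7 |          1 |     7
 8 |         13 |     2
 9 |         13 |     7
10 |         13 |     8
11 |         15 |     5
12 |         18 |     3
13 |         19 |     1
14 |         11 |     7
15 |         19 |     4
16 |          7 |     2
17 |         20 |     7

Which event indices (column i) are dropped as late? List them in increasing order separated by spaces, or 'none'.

5 7 14 16

i=0 t=2 v=3: → [2,5),[0,3); WM=−∞
i=1 t=2 v=4: → [2,5),[0,3); WM=−∞
i=2 t=3 v=2: → [2,5); WM=−∞
i=3 t=6 v=1: → [6,9),[4,7); WM=6; [0,3) fires=2 [2,5) fires=3
i=4 t=9 v=6: → [8,11); WM=6
i=5 t=3 v=5: DROP (t<6-2); WM=6
i=6 t=10 v=8: → [10,13),[8,11); WM=6
i=7 t=1 v=7: DROP (t<6-2); WM=10; [4,7) fires=1 [6,9) fires=1
i=8 t=13 v=2: → [12,15); WM=10
i=9 t=13 v=7: → [12,15); WM=10
i=10 t=13 v=8: → [12,15); WM=10
i=11 t=15 v=5: → [14,17); WM=15; [8,11) fires=2 [10,13) fires=1 [12,15) fires=3
i=12 t=18 v=3: → [18,21),[16,19); WM=15
i=13 t=19 v=1: → [18,21); WM=15
i=14 t=11 v=7: DROP (t<15-2); WM=15
i=15 t=19 v=4: → [18,21); WM=19; [14,17) fires=1 [16,19) fires=1
i=16 t=7 v=2: DROP (t<19-2); WM=19
i=17 t=20 v=7: → [20,23),[18,21); WM=19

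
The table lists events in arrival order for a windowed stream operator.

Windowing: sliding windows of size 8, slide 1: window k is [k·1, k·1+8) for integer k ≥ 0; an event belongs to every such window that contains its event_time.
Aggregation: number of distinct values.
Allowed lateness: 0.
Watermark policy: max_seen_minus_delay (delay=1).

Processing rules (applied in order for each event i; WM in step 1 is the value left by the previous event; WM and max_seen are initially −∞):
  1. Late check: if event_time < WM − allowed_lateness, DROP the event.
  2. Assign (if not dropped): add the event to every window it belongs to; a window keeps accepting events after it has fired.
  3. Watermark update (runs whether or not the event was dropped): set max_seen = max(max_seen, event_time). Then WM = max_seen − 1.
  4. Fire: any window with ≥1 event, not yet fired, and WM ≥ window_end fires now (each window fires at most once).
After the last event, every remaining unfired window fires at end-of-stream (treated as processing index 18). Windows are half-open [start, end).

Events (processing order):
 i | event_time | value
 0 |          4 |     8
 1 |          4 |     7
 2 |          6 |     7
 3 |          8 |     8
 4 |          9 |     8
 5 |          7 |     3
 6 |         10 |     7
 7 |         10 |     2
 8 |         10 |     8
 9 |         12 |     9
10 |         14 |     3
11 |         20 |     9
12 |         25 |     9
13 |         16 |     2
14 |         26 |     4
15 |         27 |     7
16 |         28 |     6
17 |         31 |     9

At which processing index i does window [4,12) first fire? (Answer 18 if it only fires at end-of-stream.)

i=0 t=4 v=8: → [4,12),[3,11),[2,10),[1,9),[0,8); WM=3
i=1 t=4 v=7: → [4,12),[3,11),[2,10),[1,9),[0,8); WM=3
i=2 t=6 v=7: → [6,14),[5,13),[4,12),[3,11),[2,10),[1,9),[0,8); WM=5
i=3 t=8 v=8: → [8,16),[7,15),[6,14),[5,13),[4,12),[3,11),[2,10),[1,9); WM=7
i=4 t=9 v=8: → [9,17),[8,16),[7,15),[6,14),[5,13),[4,12),[3,11),[2,10); WM=8; [0,8) fires=2
i=5 t=7 v=3: DROP (t<8-0); WM=8
i=6 t=10 v=7: → [10,18),[9,17),[8,16),[7,15),[6,14),[5,13),[4,12),[3,11); WM=9; [1,9) fires=2
i=7 t=10 v=2: → [10,18),[9,17),[8,16),[7,15),[6,14),[5,13),[4,12),[3,11); WM=9
i=8 t=10 v=8: → [10,18),[9,17),[8,16),[7,15),[6,14),[5,13),[4,12),[3,11); WM=9
i=9 t=12 v=9: → [12,20),[11,19),[10,18),[9,17),[8,16),[7,15),[6,14),[5,13); WM=11; [2,10) fires=2 [3,11) fires=3
i=10 t=14 v=3: → [14,22),[13,21),[12,20),[11,19),[10,18),[9,17),[8,16),[7,15); WM=13; [4,12) fires=3 [5,13) fires=4
i=11 t=20 v=9: → [20,28),[19,27),[18,26),[17,25),[16,24),[15,23),[14,22),[13,21); WM=19; [6,14) fires=4 [7,15) fires=5 [8,16) fires=5 [9,17) fires=5 [10,18) fires=5 [11,19) fires=2
i=12 t=25 v=9: → [25,33),[24,32),[23,31),[22,30),[21,29),[20,28),[19,27),[18,26); WM=24; [12,20) fires=2 [13,21) fires=2 [14,22) fires=2 [15,23) fires=1 [16,24) fires=1
i=13 t=16 v=2: DROP (t<24-0); WM=24
i=14 t=26 v=4: → [26,34),[25,33),[24,32),[23,31),[22,30),[21,29),[20,28),[19,27); WM=25; [17,25) fires=1
i=15 t=27 v=7: → [27,35),[26,34),[25,33),[24,32),[23,31),[22,30),[21,29),[20,28); WM=26; [18,26) fires=1
i=16 t=28 v=6: → [28,36),[27,35),[26,34),[25,33),[24,32),[23,31),[22,30),[21,29); WM=27; [19,27) fires=2
i=17 t=31 v=9: → [31,39),[30,38),[29,37),[28,36),[27,35),[26,34),[25,33),[24,32); WM=30; [20,28) fires=3 [21,29) fires=4 [22,30) fires=4

10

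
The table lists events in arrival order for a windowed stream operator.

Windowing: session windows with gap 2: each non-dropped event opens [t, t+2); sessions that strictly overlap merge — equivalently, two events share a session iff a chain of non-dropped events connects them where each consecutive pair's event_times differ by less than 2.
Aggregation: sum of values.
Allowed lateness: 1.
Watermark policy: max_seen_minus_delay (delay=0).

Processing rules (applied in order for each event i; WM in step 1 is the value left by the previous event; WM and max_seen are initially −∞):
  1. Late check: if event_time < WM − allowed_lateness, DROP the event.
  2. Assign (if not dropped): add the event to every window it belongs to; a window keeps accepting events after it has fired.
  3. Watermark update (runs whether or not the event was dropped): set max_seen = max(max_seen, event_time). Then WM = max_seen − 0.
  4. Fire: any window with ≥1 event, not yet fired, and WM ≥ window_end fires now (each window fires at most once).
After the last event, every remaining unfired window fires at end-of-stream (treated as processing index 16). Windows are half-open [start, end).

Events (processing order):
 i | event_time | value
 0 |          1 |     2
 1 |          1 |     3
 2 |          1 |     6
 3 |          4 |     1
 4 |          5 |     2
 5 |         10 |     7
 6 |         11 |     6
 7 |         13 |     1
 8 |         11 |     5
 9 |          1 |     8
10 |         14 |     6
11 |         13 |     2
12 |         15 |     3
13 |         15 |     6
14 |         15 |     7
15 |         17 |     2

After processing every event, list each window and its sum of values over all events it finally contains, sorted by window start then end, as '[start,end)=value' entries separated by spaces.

i=0 t=1 v=2: → [1,3); WM=1
i=1 t=1 v=3: → [1,3); WM=1
i=2 t=1 v=6: → [1,3); WM=1
i=3 t=4 v=1: → [4,6); WM=4
i=4 t=5 v=2: → [4,7); WM=5
i=5 t=10 v=7: → [10,12); WM=10
i=6 t=11 v=6: → [10,13); WM=11
i=7 t=13 v=1: → [13,15); WM=13
i=8 t=11 v=5: DROP (t<13-1); WM=13
i=9 t=1 v=8: DROP (t<13-1); WM=13
i=10 t=14 v=6: → [13,16); WM=14
i=11 t=13 v=2: → [13,16); WM=14
i=12 t=15 v=3: → [13,17); WM=15
i=13 t=15 v=6: → [13,17); WM=15
i=14 t=15 v=7: → [13,17); WM=15
i=15 t=17 v=2: → [17,19); WM=17

[1,3)=11 [4,7)=3 [10,13)=13 [13,17)=25 [17,19)=2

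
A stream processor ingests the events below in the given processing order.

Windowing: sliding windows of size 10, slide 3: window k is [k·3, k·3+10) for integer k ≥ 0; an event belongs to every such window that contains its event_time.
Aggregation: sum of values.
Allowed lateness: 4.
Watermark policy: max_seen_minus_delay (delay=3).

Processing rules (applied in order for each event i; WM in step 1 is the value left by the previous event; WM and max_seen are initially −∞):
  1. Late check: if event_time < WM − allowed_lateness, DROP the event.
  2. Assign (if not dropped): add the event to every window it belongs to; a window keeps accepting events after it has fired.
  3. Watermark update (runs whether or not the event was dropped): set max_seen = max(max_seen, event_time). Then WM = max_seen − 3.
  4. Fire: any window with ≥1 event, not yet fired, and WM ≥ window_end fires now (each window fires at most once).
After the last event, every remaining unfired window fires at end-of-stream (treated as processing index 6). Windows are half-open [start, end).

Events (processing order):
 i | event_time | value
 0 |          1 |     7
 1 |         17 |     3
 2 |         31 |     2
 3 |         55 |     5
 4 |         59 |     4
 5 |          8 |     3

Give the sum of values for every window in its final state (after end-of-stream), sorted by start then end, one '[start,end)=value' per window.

[0,10)=7 [9,19)=3 [12,22)=3 [15,25)=3 [24,34)=2 [27,37)=2 [30,40)=2 [48,58)=5 [51,61)=9 [54,64)=9 [57,67)=4

i=0 t=1 v=7: → [0,10); WM=-2
i=1 t=17 v=3: → [15,25),[12,22),[9,19); WM=14; [0,10) fires=7
i=2 t=31 v=2: → [30,40),[27,37),[24,34); WM=28; [9,19) fires=3 [12,22) fires=3 [15,25) fires=3
i=3 t=55 v=5: → [54,64),[51,61),[48,58); WM=52; [24,34) fires=2 [27,37) fires=2 [30,40) fires=2
i=4 t=59 v=4: → [57,67),[54,64),[51,61); WM=56
i=5 t=8 v=3: DROP (t<56-4); WM=56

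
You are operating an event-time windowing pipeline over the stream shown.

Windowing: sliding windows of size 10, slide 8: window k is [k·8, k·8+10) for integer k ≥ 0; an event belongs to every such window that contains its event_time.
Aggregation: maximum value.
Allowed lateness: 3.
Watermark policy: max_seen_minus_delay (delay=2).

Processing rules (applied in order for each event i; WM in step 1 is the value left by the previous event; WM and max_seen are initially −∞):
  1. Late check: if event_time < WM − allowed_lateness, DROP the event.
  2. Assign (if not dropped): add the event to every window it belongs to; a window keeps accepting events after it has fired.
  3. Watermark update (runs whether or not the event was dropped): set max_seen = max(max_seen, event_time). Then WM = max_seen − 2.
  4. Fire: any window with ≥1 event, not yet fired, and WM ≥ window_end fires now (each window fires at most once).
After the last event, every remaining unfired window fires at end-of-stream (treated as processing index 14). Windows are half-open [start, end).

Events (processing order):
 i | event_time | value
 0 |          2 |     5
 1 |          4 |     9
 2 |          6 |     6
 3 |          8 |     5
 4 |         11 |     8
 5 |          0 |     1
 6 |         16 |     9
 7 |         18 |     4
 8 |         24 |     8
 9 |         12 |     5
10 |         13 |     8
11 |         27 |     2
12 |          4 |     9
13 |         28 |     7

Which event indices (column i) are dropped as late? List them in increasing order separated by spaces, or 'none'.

5 9 10 12

i=0 t=2 v=5: → [0,10); WM=0
i=1 t=4 v=9: → [0,10); WM=2
i=2 t=6 v=6: → [0,10); WM=4
i=3 t=8 v=5: → [8,18),[0,10); WM=6
i=4 t=11 v=8: → [8,18); WM=9
i=5 t=0 v=1: DROP (t<9-3); WM=9
i=6 t=16 v=9: → [16,26),[8,18); WM=14; [0,10) fires=9
i=7 t=18 v=4: → [16,26); WM=16
i=8 t=24 v=8: → [24,34),[16,26); WM=22; [8,18) fires=9
i=9 t=12 v=5: DROP (t<22-3); WM=22
i=10 t=13 v=8: DROP (t<22-3); WM=22
i=11 t=27 v=2: → [24,34); WM=25
i=12 t=4 v=9: DROP (t<25-3); WM=25
i=13 t=28 v=7: → [24,34); WM=26; [16,26) fires=9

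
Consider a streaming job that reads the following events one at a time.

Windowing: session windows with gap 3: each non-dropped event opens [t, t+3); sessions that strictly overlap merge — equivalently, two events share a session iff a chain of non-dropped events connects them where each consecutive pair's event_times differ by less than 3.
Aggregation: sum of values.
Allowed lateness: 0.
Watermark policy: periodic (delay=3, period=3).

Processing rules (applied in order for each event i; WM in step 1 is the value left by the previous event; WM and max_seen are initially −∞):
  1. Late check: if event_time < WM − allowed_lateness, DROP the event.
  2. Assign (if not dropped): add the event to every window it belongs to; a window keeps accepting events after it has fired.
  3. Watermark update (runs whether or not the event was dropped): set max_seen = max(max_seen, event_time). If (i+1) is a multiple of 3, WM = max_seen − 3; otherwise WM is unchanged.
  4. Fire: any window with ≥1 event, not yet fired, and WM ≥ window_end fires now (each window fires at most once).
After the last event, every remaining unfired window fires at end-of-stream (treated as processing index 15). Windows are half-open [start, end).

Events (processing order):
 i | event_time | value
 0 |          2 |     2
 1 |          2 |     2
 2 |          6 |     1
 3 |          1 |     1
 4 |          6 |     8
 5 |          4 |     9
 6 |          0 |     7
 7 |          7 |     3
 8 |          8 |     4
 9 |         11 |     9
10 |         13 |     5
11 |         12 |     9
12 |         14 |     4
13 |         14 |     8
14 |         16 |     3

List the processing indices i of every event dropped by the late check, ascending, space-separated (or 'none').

3 6

i=0 t=2 v=2: → [2,5); WM=−∞
i=1 t=2 v=2: → [2,5); WM=−∞
i=2 t=6 v=1: → [6,9); WM=3
i=3 t=1 v=1: DROP (t<3-0); WM=3
i=4 t=6 v=8: → [6,9); WM=3
i=5 t=4 v=9: → [2,9); WM=3
i=6 t=0 v=7: DROP (t<3-0); WM=3
i=7 t=7 v=3: → [2,10); WM=3
i=8 t=8 v=4: → [2,11); WM=5
i=9 t=11 v=9: → [11,14); WM=5
i=10 t=13 v=5: → [11,16); WM=5
i=11 t=12 v=9: → [11,16); WM=10
i=12 t=14 v=4: → [11,17); WM=10
i=13 t=14 v=8: → [11,17); WM=10
i=14 t=16 v=3: → [11,19); WM=13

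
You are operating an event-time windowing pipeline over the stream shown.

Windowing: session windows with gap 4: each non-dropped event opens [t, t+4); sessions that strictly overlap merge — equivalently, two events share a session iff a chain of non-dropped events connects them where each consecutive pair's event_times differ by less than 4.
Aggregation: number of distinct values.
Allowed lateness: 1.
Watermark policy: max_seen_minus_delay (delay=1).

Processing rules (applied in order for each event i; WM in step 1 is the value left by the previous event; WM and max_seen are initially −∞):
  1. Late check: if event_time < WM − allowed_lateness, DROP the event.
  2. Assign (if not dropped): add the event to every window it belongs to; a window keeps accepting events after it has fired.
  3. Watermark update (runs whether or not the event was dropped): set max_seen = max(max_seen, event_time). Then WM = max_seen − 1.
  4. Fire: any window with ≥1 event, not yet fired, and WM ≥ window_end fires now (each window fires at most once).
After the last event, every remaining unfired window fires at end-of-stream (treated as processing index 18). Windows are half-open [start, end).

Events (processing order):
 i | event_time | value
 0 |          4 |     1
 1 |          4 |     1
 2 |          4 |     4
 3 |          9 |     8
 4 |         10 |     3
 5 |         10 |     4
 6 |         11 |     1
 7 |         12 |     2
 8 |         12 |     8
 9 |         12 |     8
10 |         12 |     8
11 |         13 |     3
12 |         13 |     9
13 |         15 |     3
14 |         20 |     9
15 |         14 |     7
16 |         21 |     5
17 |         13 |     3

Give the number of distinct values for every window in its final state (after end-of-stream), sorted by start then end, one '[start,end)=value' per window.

i=0 t=4 v=1: → [4,8); WM=3
i=1 t=4 v=1: → [4,8); WM=3
i=2 t=4 v=4: → [4,8); WM=3
i=3 t=9 v=8: → [9,13); WM=8
i=4 t=10 v=3: → [9,14); WM=9
i=5 t=10 v=4: → [9,14); WM=9
i=6 t=11 v=1: → [9,15); WM=10
i=7 t=12 v=2: → [9,16); WM=11
i=8 t=12 v=8: → [9,16); WM=11
i=9 t=12 v=8: → [9,16); WM=11
i=10 t=12 v=8: → [9,16); WM=11
i=11 t=13 v=3: → [9,17); WM=12
i=12 t=13 v=9: → [9,17); WM=12
i=13 t=15 v=3: → [9,19); WM=14
i=14 t=20 v=9: → [20,24); WM=19
i=15 t=14 v=7: DROP (t<19-1); WM=19
i=16 t=21 v=5: → [20,25); WM=20
i=17 t=13 v=3: DROP (t<20-1); WM=20

[4,8)=2 [9,19)=6 [20,25)=2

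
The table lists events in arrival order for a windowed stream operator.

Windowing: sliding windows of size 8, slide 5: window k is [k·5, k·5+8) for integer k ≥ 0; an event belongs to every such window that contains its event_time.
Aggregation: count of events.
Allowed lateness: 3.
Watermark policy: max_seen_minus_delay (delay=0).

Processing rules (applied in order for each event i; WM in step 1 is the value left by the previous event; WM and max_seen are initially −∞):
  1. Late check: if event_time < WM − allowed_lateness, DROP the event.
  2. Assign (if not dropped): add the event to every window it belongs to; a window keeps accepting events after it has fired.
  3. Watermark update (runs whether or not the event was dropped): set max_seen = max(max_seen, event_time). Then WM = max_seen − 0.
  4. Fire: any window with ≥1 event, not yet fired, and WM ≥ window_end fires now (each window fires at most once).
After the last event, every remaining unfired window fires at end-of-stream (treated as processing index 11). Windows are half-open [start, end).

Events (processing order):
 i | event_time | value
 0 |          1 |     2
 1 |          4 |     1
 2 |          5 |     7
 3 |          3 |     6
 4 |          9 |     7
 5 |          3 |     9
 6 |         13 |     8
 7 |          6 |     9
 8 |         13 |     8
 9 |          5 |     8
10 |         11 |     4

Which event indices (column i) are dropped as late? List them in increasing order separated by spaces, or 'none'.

i=0 t=1 v=2: → [0,8); WM=1
i=1 t=4 v=1: → [0,8); WM=4
i=2 t=5 v=7: → [5,13),[0,8); WM=5
i=3 t=3 v=6: → [0,8); WM=5
i=4 t=9 v=7: → [5,13); WM=9; [0,8) fires=4
i=5 t=3 v=9: DROP (t<9-3); WM=9
i=6 t=13 v=8: → [10,18); WM=13; [5,13) fires=2
i=7 t=6 v=9: DROP (t<13-3); WM=13
i=8 t=13 v=8: → [10,18); WM=13
i=9 t=5 v=8: DROP (t<13-3); WM=13
i=10 t=11 v=4: → [10,18),[5,13); WM=13

5 7 9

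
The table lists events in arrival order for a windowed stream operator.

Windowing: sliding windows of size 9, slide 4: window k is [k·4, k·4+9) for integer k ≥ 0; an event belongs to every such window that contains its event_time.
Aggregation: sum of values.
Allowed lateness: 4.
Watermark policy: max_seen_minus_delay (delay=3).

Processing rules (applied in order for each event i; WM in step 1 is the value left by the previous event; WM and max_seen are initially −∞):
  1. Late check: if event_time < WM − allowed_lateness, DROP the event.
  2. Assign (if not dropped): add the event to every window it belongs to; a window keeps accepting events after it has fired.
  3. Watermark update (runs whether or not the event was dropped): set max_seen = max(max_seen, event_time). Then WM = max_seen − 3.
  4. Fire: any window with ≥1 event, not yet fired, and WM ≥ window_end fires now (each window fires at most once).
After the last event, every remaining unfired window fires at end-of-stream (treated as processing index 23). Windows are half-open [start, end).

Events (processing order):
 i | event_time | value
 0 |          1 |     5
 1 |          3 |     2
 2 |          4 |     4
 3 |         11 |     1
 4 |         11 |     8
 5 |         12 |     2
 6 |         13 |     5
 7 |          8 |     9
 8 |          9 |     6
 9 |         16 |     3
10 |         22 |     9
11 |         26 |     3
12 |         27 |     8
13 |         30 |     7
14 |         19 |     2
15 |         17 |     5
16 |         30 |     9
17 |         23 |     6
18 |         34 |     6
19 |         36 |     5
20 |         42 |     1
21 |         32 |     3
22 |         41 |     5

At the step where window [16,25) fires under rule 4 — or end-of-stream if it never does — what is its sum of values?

i=0 t=1 v=5: → [0,9); WM=-2
i=1 t=3 v=2: → [0,9); WM=0
i=2 t=4 v=4: → [4,13),[0,9); WM=1
i=3 t=11 v=1: → [8,17),[4,13); WM=8
i=4 t=11 v=8: → [8,17),[4,13); WM=8
i=5 t=12 v=2: → [12,21),[8,17),[4,13); WM=9; [0,9) fires=11
i=6 t=13 v=5: → [12,21),[8,17); WM=10
i=7 t=8 v=9: → [8,17),[4,13),[0,9); WM=10
i=8 t=9 v=6: → [8,17),[4,13); WM=10
i=9 t=16 v=3: → [16,25),[12,21),[8,17); WM=13; [4,13) fires=30
i=10 t=22 v=9: → [20,29),[16,25); WM=19; [8,17) fires=34
i=11 t=26 v=3: → [24,33),[20,29); WM=23; [12,21) fires=10
i=12 t=27 v=8: → [24,33),[20,29); WM=24
i=13 t=30 v=7: → [28,37),[24,33); WM=27; [16,25) fires=12
i=14 t=19 v=2: DROP (t<27-4); WM=27
i=15 t=17 v=5: DROP (t<27-4); WM=27
i=16 t=30 v=9: → [28,37),[24,33); WM=27
i=17 t=23 v=6: → [20,29),[16,25); WM=27
i=18 t=34 v=6: → [32,41),[28,37); WM=31; [20,29) fires=26
i=19 t=36 v=5: → [36,45),[32,41),[28,37); WM=33; [24,33) fires=27
i=20 t=42 v=1: → [40,49),[36,45); WM=39; [28,37) fires=27
i=21 t=32 v=3: DROP (t<39-4); WM=39
i=22 t=41 v=5: → [40,49),[36,45); WM=39

12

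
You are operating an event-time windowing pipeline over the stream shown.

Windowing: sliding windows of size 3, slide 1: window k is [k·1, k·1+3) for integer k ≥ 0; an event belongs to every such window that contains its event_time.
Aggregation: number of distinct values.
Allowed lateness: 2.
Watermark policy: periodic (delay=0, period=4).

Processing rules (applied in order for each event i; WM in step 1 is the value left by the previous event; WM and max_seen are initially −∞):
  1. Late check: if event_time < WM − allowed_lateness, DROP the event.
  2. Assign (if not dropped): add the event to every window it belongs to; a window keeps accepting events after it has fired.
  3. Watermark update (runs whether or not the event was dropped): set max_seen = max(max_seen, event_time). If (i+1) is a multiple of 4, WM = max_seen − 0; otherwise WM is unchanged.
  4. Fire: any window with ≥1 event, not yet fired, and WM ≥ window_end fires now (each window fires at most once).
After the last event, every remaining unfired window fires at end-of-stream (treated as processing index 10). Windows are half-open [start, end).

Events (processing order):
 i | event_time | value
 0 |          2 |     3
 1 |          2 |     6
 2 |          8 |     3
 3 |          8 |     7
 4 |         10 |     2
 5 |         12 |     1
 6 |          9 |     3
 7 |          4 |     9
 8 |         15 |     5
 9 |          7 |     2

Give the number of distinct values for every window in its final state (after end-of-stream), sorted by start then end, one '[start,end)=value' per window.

i=0 t=2 v=3: → [2,5),[1,4),[0,3); WM=−∞
i=1 t=2 v=6: → [2,5),[1,4),[0,3); WM=−∞
i=2 t=8 v=3: → [8,11),[7,10),[6,9); WM=−∞
i=3 t=8 v=7: → [8,11),[7,10),[6,9); WM=8; [0,3) fires=2 [1,4) fires=2 [2,5) fires=2
i=4 t=10 v=2: → [10,13),[9,12),[8,11); WM=8
i=5 t=12 v=1: → [12,15),[11,14),[10,13); WM=8
i=6 t=9 v=3: → [9,12),[8,11),[7,10); WM=8
i=7 t=4 v=9: DROP (t<8-2); WM=12; [6,9) fires=2 [7,10) fires=2 [8,11) fires=3 [9,12) fires=2
i=8 t=15 v=5: → [15,18),[14,17),[13,16); WM=12
i=9 t=7 v=2: DROP (t<12-2); WM=12

[0,3)=2 [1,4)=2 [2,5)=2 [6,9)=2 [7,10)=2 [8,11)=3 [9,12)=2 [10,13)=2 [11,14)=1 [12,15)=1 [13,16)=1 [14,17)=1 [15,18)=1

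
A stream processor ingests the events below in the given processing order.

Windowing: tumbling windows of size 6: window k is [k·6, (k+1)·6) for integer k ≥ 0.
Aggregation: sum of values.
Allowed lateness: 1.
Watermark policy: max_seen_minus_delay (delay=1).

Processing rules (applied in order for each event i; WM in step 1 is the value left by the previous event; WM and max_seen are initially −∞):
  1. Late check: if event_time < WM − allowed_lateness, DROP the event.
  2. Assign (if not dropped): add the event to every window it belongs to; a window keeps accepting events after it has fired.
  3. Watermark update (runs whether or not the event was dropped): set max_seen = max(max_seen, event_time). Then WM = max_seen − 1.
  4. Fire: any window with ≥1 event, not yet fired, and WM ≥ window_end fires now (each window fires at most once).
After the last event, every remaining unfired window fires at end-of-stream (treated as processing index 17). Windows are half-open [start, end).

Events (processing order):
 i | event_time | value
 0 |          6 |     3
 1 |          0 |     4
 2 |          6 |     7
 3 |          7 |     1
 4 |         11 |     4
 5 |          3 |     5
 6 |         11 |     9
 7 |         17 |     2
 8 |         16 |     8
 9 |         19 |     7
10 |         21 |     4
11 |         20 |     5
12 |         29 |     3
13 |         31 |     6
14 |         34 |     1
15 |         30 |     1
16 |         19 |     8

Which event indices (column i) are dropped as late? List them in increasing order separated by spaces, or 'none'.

i=0 t=6 v=3: → [6,12); WM=5
i=1 t=0 v=4: DROP (t<5-1); WM=5
i=2 t=6 v=7: → [6,12); WM=5
i=3 t=7 v=1: → [6,12); WM=6
i=4 t=11 v=4: → [6,12); WM=10
i=5 t=3 v=5: DROP (t<10-1); WM=10
i=6 t=11 v=9: → [6,12); WM=10
i=7 t=17 v=2: → [12,18); WM=16; [6,12) fires=24
i=8 t=16 v=8: → [12,18); WM=16
i=9 t=19 v=7: → [18,24); WM=18; [12,18) fires=10
i=10 t=21 v=4: → [18,24); WM=20
i=11 t=20 v=5: → [18,24); WM=20
i=12 t=29 v=3: → [24,30); WM=28; [18,24) fires=16
i=13 t=31 v=6: → [30,36); WM=30; [24,30) fires=3
i=14 t=34 v=1: → [30,36); WM=33
i=15 t=30 v=1: DROP (t<33-1); WM=33
i=16 t=19 v=8: DROP (t<33-1); WM=33

1 5 15 16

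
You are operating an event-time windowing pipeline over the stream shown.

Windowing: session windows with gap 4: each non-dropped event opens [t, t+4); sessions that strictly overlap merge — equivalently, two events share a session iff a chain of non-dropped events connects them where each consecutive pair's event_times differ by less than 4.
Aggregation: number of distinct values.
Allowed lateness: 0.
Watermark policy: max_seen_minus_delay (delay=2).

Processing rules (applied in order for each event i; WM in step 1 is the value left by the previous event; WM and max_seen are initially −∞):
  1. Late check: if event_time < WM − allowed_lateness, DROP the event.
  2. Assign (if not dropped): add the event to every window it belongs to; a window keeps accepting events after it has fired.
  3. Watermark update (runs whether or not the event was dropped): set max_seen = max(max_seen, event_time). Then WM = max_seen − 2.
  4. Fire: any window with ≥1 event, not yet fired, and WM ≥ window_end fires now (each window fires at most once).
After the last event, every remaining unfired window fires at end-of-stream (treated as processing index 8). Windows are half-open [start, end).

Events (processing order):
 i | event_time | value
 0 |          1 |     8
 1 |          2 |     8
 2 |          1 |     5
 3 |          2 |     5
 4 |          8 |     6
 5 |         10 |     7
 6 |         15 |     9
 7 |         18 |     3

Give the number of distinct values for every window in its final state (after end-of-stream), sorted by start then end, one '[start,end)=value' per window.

[1,6)=2 [8,14)=2 [15,22)=2

i=0 t=1 v=8: → [1,5); WM=-1
i=1 t=2 v=8: → [1,6); WM=0
i=2 t=1 v=5: → [1,6); WM=0
i=3 t=2 v=5: → [1,6); WM=0
i=4 t=8 v=6: → [8,12); WM=6
i=5 t=10 v=7: → [8,14); WM=8
i=6 t=15 v=9: → [15,19); WM=13
i=7 t=18 v=3: → [15,22); WM=16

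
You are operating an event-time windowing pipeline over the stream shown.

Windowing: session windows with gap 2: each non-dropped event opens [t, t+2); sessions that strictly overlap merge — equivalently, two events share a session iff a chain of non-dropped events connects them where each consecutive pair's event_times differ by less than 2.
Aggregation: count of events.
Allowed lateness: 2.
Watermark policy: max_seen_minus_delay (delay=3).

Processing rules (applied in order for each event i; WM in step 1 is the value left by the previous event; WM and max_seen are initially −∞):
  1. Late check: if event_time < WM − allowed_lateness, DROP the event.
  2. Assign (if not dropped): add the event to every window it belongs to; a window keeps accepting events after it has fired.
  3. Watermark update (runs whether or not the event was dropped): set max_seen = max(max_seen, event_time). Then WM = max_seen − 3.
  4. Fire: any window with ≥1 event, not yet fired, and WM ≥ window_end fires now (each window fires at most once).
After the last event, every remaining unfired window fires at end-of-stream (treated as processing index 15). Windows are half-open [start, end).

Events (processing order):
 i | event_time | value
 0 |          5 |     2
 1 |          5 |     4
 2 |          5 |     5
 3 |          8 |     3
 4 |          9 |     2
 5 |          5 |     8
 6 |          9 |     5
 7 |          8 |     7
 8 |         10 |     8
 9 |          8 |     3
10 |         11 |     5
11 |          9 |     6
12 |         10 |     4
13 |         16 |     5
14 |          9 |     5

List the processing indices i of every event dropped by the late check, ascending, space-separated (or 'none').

14

i=0 t=5 v=2: → [5,7); WM=2
i=1 t=5 v=4: → [5,7); WM=2
i=2 t=5 v=5: → [5,7); WM=2
i=3 t=8 v=3: → [8,10); WM=5
i=4 t=9 v=2: → [8,11); WM=6
i=5 t=5 v=8: → [5,7); WM=6
i=6 t=9 v=5: → [8,11); WM=6
i=7 t=8 v=7: → [8,11); WM=6
i=8 t=10 v=8: → [8,12); WM=7
i=9 t=8 v=3: → [8,12); WM=7
i=10 t=11 v=5: → [8,13); WM=8
i=11 t=9 v=6: → [8,13); WM=8
i=12 t=10 v=4: → [8,13); WM=8
i=13 t=16 v=5: → [16,18); WM=13
i=14 t=9 v=5: DROP (t<13-2); WM=13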